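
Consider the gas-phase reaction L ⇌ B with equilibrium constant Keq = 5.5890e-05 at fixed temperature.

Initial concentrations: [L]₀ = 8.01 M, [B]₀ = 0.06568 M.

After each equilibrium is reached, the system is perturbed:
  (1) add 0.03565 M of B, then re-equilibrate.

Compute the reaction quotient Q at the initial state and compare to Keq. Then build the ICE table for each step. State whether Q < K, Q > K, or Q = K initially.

Q₀ = 0.0082; Q > K (proceeds reverse)

Q₀ = 0.0082 vs Keq = 5.5890e-05 ⇒ Q>K, reverse
Step 1:
                    L           B
  init           8.01     0.06568
  Δ           0.06523    -0.06523
  eq            8.075  4.5132e-04
  solve Keq expr → x = -0.06523; check Q = 5.5890e-05
Then add 0.03565 M of B.
Step 2:
                    L           B
  init          8.075      0.0361
  Δ           0.03565    -0.03565
  eq            8.111  4.5332e-04
  solve Keq expr → x = -0.03565; check Q = 5.5890e-05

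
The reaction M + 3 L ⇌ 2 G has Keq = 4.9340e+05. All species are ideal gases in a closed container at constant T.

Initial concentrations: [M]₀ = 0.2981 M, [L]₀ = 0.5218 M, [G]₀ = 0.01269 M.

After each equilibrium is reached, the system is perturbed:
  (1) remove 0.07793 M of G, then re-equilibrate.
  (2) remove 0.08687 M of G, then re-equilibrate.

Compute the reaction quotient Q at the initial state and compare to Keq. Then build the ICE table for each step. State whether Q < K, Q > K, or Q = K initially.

Q₀ = 0.003802; Q < K (proceeds forward)

Q₀ = 0.003802 vs Keq = 4.9340e+05 ⇒ Q<K, forward
Step 1:
                   M          L          G
  Initial     0.2981     0.5218    0.01269
  Change     -0.1698    -0.5093     0.3395
  Equil       0.1283    0.01251     0.3522
  solve Keq expr → x = 0.1698; check Q = 4.9340e+05
Then remove 0.07793 M of G.
Step 2:
                   M          L          G
  Initial     0.1283    0.01251     0.2743
  Change  -6.2403e-04  -0.001872   0.001248
  Equil       0.1277    0.01064     0.2755
  solve Keq expr → x = 6.2403e-04; check Q = 4.9340e+05
Then remove 0.08687 M of G.
Step 3:
                   M          L          G
  Initial     0.1277    0.01064     0.1887
  Change  -7.7087e-04  -0.002313   0.001542
  Equil       0.1269   0.008328     0.1902
  solve Keq expr → x = 7.7087e-04; check Q = 4.9340e+05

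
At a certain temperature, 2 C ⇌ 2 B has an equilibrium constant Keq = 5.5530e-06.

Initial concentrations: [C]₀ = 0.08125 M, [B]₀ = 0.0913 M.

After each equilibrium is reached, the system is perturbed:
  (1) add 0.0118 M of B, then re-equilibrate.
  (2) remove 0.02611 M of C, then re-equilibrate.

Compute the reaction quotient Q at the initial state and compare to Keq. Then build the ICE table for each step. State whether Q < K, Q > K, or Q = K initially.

Q₀ = 1.263; Q > K (proceeds reverse)

Q₀ = 1.263 vs Keq = 5.5530e-06 ⇒ Q>K, reverse
Step 1:
                   C          B
  init       0.08125     0.0913
  Δ          0.09089   -0.09089
  eq          0.1721 4.0565e-04
  solve Keq expr → x = -0.04545; check Q = 5.5530e-06
Then add 0.0118 M of B.
Step 2:
                   C          B
  init        0.1721    0.01221
  Δ          0.01177   -0.01177
  eq          0.1839 4.3340e-04
  solve Keq expr → x = -0.005886; check Q = 5.5530e-06
Then remove 0.02611 M of C.
Step 3:
                   C          B
  init        0.1578 4.3340e-04
  Δ       6.1383e-05 -6.1383e-05
  eq          0.1579 3.7201e-04
  solve Keq expr → x = -3.0692e-05; check Q = 5.5530e-06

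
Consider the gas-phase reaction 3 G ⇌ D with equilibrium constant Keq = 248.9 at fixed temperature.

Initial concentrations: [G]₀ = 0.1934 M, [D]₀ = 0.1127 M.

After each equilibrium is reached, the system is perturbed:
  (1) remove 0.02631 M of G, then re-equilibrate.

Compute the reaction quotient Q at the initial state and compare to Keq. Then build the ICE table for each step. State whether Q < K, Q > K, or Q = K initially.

Q₀ = 15.58; Q < K (proceeds forward)

Q₀ = 15.58 vs Keq = 248.9 ⇒ Q<K, forward
Step 1:
                    G           D
  init         0.1934      0.1127
  Δ           -0.1091     0.03637
  eq          0.08429      0.1491
  solve Keq expr → x = 0.03637; check Q = 248.9
Then remove 0.02631 M of G.
Step 2:
                    G           D
  init        0.05798      0.1491
  Δ           0.02473   -0.008242
  eq          0.08271      0.1408
  solve Keq expr → x = -0.008242; check Q = 248.9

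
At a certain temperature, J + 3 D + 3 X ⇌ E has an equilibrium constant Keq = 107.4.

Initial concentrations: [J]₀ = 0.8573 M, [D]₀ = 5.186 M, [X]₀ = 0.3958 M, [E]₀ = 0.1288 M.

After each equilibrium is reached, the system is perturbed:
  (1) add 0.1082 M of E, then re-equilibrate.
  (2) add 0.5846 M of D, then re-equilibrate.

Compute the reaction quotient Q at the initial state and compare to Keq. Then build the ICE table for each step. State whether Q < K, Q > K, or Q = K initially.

Q₀ = 0.01737 vs Keq = 107.4 ⇒ Q<K, forward
Step 1:
                   J          D          X          E
  init        0.8573      5.186     0.3958     0.1288
  Δ          -0.1218    -0.3653    -0.3653     0.1218
  eq          0.7355      4.821    0.03048     0.2506
  solve Keq expr → x = 0.1218; check Q = 107.4
Then add 0.1082 M of E.
Step 2:
                   J          D          X          E
  init        0.7355      4.821    0.03048     0.3588
  Δ         0.001262   0.003787   0.003787  -0.001262
  eq          0.7368      4.824    0.03427     0.3575
  solve Keq expr → x = -0.001262; check Q = 107.4
Then add 0.5846 M of D.
Step 3:
                   J          D          X          E
  init        0.7368      5.409    0.03427     0.3575
  Δ        -0.001211  -0.003632  -0.003632   0.001211
  eq          0.7356      5.405    0.03063     0.3587
  solve Keq expr → x = 0.001211; check Q = 107.4

Q₀ = 0.01737; Q < K (proceeds forward)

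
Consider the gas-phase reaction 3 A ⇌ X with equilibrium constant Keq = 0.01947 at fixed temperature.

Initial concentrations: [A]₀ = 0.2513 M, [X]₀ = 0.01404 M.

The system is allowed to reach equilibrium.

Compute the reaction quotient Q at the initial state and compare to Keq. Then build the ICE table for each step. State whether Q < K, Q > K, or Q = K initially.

Q₀ = 0.8847 vs Keq = 0.01947 ⇒ Q>K, reverse
Step 1:
                  A         X
  Initial    0.2513   0.01404
  Change    0.04067  -0.01356
  Equil       0.292 4.8458e-04
  solve Keq expr → x = -0.01356; check Q = 0.01947

Q₀ = 0.8847; Q > K (proceeds reverse)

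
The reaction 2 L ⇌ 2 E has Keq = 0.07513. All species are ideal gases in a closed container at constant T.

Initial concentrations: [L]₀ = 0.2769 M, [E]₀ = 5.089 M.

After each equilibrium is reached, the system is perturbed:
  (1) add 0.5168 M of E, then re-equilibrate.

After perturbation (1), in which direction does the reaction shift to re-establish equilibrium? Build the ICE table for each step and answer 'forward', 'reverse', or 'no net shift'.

Direction: reverse

Q₀ = 337.8 vs Keq = 0.07513 ⇒ Q>K, reverse
Step 1:
                    L           E
  init         0.2769       5.089
  Δ             3.935      -3.935
  eq            4.212       1.154
  solve Keq expr → x = -1.967; check Q = 0.07513
Then add 0.5168 M of E.
Step 2:
                    L           E
  init          4.212       1.671
  Δ            0.4056     -0.4056
  eq            4.617       1.266
  solve Keq expr → x = -0.2028; check Q = 0.07513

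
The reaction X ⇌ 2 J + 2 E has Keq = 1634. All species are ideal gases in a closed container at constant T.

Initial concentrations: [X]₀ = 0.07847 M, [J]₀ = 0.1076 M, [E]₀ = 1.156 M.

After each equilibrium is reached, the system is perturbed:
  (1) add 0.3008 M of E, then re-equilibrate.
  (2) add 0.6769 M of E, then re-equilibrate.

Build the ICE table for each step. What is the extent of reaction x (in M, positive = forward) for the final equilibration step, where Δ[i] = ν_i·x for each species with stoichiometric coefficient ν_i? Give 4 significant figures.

x = -1.1256e-04 M

Q₀ = 0.1972 vs Keq = 1634 ⇒ Q<K, forward
Step 1:
                   X          J          E
  Initial    0.07847     0.1076      1.156
  Change     -0.0784     0.1568     0.1568
  Equil   7.3729e-05     0.2644      1.313
  solve Keq expr → x = 0.0784; check Q = 1634
Then add 0.3008 M of E.
Step 2:
                   X          J          E
  Initial 7.3729e-05     0.2644      1.614
  Change  3.7584e-05 -7.5168e-05 -7.5168e-05
  Equil   1.1131e-04     0.2643      1.614
  solve Keq expr → x = -3.7584e-05; check Q = 1634
Then add 0.6769 M of E.
Step 3:
                   X          J          E
  Initial 1.1131e-04     0.2643       2.29
  Change  1.1256e-04 -2.2512e-04 -2.2512e-04
  Equil   2.2387e-04     0.2641       2.29
  solve Keq expr → x = -1.1256e-04; check Q = 1634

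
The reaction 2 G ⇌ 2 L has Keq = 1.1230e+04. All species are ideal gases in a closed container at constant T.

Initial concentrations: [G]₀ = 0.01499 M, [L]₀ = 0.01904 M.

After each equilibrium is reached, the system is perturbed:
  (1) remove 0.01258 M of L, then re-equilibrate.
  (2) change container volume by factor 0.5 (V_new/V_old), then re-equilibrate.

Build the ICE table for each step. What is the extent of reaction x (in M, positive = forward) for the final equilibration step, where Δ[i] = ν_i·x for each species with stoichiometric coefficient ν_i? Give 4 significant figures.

Q₀ = 1.613 vs Keq = 1.1230e+04 ⇒ Q<K, forward
Step 1:
                    G           L
  Initial     0.01499     0.01904
  Change     -0.01467     0.01467
  Equil    3.1812e-04     0.03371
  solve Keq expr → x = 0.007336; check Q = 1.1230e+04
Then remove 0.01258 M of L.
Step 2:
                    G           L
  Initial  3.1812e-04     0.02113
  Change  -1.1760e-04  1.1760e-04
  Equil    2.0052e-04     0.02125
  solve Keq expr → x = 5.8801e-05; check Q = 1.1230e+04
Then change container volume by factor 0.5 (V_new/V_old).
Step 3:
                    G           L
  Initial  4.0104e-04      0.0425
  Change            0           0
  Equil    4.0104e-04      0.0425
  solve Keq expr → x = 0; check Q = 1.1230e+04

x = 0 M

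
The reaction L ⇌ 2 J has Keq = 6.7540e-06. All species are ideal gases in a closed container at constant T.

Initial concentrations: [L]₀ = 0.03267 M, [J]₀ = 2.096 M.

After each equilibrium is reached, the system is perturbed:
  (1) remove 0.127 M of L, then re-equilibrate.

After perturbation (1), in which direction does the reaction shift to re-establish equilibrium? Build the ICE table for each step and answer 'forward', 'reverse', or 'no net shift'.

Direction: reverse

Q₀ = 134.5 vs Keq = 6.7540e-06 ⇒ Q>K, reverse
Step 1:
                   L          J
  Initial    0.03267      2.096
  Change       1.047     -2.093
  Equil        1.079     0.0027
  solve Keq expr → x = -1.047; check Q = 6.7540e-06
Then remove 0.127 M of L.
Step 2:
                   L          J
  Initial     0.9523     0.0027
  Change  8.1854e-05 -1.6371e-04
  Equil       0.9524   0.002536
  solve Keq expr → x = -8.1854e-05; check Q = 6.7540e-06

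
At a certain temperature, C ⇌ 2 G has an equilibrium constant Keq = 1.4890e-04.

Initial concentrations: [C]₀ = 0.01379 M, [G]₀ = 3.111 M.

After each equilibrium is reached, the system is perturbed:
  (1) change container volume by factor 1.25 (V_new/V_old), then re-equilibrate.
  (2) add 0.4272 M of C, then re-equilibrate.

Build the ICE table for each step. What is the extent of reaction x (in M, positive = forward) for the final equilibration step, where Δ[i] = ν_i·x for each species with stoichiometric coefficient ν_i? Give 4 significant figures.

Q₀ = 701.8 vs Keq = 1.4890e-04 ⇒ Q>K, reverse
Step 1:
                   C          G
  init       0.01379      3.111
  Δ            1.548     -3.096
  eq           1.562    0.01525
  solve Keq expr → x = -1.548; check Q = 1.4890e-04
Then change container volume by factor 1.25 (V_new/V_old).
Step 2:
                   C          G
  init         1.249     0.0122
  Δ       -7.1800e-04   0.001436
  eq           1.249    0.01364
  solve Keq expr → x = 7.1800e-04; check Q = 1.4890e-04
Then add 0.4272 M of C.
Step 3:
                   C          G
  init         1.676    0.01364
  Δ        -0.001078   0.002156
  eq           1.675    0.01579
  solve Keq expr → x = 0.001078; check Q = 1.4890e-04

x = 0.001078 M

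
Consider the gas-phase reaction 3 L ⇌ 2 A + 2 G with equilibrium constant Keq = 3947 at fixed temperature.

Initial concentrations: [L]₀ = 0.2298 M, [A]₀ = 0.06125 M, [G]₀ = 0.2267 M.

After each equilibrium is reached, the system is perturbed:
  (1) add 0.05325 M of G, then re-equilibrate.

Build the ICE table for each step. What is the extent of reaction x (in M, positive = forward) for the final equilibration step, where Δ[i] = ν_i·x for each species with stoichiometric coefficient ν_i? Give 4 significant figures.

Q₀ = 0.01589 vs Keq = 3947 ⇒ Q<K, forward
Step 1:
                    L           A           G
  I            0.2298     0.06125      0.2267
  C           -0.2183      0.1456      0.1456
  E           0.01145      0.2068      0.3723
  solve Keq expr → x = 0.07278; check Q = 3947
Then add 0.05325 M of G.
Step 2:
                    L           A           G
  I           0.01145      0.2068      0.4255
  C          0.001027 -6.8435e-04 -6.8435e-04
  E           0.01248      0.2061      0.4248
  solve Keq expr → x = -3.4217e-04; check Q = 3947

x = -3.4217e-04 M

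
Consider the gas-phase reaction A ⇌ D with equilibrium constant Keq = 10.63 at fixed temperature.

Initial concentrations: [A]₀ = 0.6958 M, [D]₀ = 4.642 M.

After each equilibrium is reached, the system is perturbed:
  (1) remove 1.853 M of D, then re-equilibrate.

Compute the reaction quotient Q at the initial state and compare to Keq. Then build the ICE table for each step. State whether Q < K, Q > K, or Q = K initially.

Q₀ = 6.671; Q < K (proceeds forward)

Q₀ = 6.671 vs Keq = 10.63 ⇒ Q<K, forward
Step 1:
                    A           D
  init         0.6958       4.642
  Δ           -0.2368      0.2368
  eq            0.459       4.879
  solve Keq expr → x = 0.2368; check Q = 10.63
Then remove 1.853 M of D.
Step 2:
                    A           D
  init          0.459       3.026
  Δ           -0.1593      0.1593
  eq           0.2996       3.185
  solve Keq expr → x = 0.1593; check Q = 10.63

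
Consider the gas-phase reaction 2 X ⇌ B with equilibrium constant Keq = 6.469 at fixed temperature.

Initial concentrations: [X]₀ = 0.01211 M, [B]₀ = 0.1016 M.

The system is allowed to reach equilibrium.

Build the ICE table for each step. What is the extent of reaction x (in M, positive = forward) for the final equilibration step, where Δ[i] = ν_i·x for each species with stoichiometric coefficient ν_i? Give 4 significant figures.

Q₀ = 692.8 vs Keq = 6.469 ⇒ Q>K, reverse
Step 1:
                    X           B
  I           0.01211      0.1016
  C           0.08391    -0.04196
  E           0.09602     0.05964
  solve Keq expr → x = -0.04196; check Q = 6.469

x = -0.04196 M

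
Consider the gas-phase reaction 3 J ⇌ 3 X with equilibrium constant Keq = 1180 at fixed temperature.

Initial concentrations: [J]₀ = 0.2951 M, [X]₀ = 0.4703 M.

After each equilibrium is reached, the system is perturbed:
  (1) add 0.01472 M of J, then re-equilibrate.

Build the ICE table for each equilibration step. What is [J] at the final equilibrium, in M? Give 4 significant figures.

Q₀ = 4.048 vs Keq = 1180 ⇒ Q<K, forward
Step 1:
                   J          X
  init        0.2951     0.4703
  Δ          -0.2289     0.2289
  eq         0.06617     0.6992
  solve Keq expr → x = 0.07631; check Q = 1180
Then add 0.01472 M of J.
Step 2:
                   J          X
  init       0.08089     0.6992
  Δ         -0.01345    0.01345
  eq         0.06744     0.7127
  solve Keq expr → x = 0.004482; check Q = 1180

[J]_eq = 0.06744 M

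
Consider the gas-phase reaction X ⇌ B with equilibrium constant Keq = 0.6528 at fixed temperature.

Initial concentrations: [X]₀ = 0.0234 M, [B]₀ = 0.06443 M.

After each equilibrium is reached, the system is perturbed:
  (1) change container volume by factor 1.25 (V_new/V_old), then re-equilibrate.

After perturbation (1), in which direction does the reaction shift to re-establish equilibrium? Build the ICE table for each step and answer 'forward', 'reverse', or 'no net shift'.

Direction: no net shift

Q₀ = 2.753 vs Keq = 0.6528 ⇒ Q>K, reverse
Step 1:
                    X           B
  init         0.0234     0.06443
  Δ           0.02974    -0.02974
  eq          0.05314     0.03469
  solve Keq expr → x = -0.02974; check Q = 0.6528
Then change container volume by factor 1.25 (V_new/V_old).
Step 2:
                    X           B
  init        0.04251     0.02775
  Δ                 0           0
  eq          0.04251     0.02775
  solve Keq expr → x = 0; check Q = 0.6528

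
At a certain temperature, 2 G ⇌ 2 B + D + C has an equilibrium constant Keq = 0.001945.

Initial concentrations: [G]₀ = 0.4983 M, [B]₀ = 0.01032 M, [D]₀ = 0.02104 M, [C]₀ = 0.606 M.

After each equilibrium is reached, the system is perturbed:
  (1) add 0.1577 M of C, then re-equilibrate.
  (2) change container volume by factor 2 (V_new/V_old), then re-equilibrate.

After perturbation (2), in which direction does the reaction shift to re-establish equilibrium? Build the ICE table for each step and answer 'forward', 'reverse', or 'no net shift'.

Direction: forward

Q₀ = 5.4688e-06 vs Keq = 0.001945 ⇒ Q<K, forward
Step 1:
                   G          B          D          C
  I           0.4983    0.01032    0.02104      0.606
  C         -0.08158    0.08158    0.04079    0.04079
  E           0.4167     0.0919    0.06183     0.6468
  solve Keq expr → x = 0.04079; check Q = 0.001945
Then add 0.1577 M of C.
Step 2:
                   G          B          D          C
  I           0.4167     0.0919    0.06183     0.8045
  C         0.006029  -0.006029  -0.003015  -0.003015
  E           0.4227    0.08587    0.05882     0.8015
  solve Keq expr → x = -0.003015; check Q = 0.001945
Then change container volume by factor 2 (V_new/V_old).
Step 3:
                   G          B          D          C
  I           0.2114    0.04294    0.02941     0.4007
  C          -0.0219     0.0219    0.01095    0.01095
  E           0.1895    0.06483    0.04036     0.4117
  solve Keq expr → x = 0.01095; check Q = 0.001945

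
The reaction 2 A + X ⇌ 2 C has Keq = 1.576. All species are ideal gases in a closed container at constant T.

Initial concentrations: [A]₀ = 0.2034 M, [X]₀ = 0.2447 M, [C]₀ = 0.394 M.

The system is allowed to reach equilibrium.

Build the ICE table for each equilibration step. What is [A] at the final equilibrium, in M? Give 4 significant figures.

[A]_eq = 0.3498 M

Q₀ = 15.33 vs Keq = 1.576 ⇒ Q>K, reverse
Step 1:
                   A          X          C
  I           0.2034     0.2447      0.394
  C           0.1464     0.0732    -0.1464
  E           0.3498     0.3179     0.2476
  solve Keq expr → x = -0.0732; check Q = 1.576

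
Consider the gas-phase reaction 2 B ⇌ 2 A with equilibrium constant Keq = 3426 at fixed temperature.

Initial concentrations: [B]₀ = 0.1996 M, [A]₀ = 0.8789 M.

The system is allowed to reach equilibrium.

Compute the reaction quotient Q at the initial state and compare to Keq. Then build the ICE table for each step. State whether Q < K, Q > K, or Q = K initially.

Q₀ = 19.39; Q < K (proceeds forward)

Q₀ = 19.39 vs Keq = 3426 ⇒ Q<K, forward
Step 1:
                  B         A
  init       0.1996    0.8789
  Δ         -0.1815    0.1815
  eq        0.01812      1.06
  solve Keq expr → x = 0.09074; check Q = 3426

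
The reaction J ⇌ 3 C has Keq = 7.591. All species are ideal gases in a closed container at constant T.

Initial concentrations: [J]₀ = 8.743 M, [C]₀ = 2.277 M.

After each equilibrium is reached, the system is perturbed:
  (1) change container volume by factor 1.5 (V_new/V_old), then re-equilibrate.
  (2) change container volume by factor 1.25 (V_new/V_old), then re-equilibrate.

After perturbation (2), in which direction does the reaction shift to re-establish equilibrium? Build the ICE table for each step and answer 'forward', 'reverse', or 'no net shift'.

Direction: forward

Q₀ = 1.35 vs Keq = 7.591 ⇒ Q<K, forward
Step 1:
                    J           C
  I             8.743       2.277
  C           -0.5611       1.683
  E             8.182        3.96
  solve Keq expr → x = 0.5611; check Q = 7.591
Then change container volume by factor 1.5 (V_new/V_old).
Step 2:
                    J           C
  I             5.455        2.64
  C           -0.2549      0.7647
  E               5.2       3.405
  solve Keq expr → x = 0.2549; check Q = 7.591
Then change container volume by factor 1.25 (V_new/V_old).
Step 3:
                    J           C
  I              4.16       2.724
  C           -0.1342      0.4025
  E             4.026       3.126
  solve Keq expr → x = 0.1342; check Q = 7.591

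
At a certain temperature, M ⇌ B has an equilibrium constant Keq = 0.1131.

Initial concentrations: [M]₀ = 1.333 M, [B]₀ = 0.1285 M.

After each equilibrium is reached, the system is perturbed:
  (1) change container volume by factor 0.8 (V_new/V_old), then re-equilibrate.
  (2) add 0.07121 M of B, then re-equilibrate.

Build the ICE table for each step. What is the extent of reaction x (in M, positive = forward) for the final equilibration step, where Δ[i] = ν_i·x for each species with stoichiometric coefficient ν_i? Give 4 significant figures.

x = -0.06397 M

Q₀ = 0.0964 vs Keq = 0.1131 ⇒ Q<K, forward
Step 1:
                  M         B
  I           1.333    0.1285
  C           -0.02      0.02
  E           1.313    0.1485
  solve Keq expr → x = 0.02; check Q = 0.1131
Then change container volume by factor 0.8 (V_new/V_old).
Step 2:
                  M         B
  I           1.641    0.1856
  C               0         0
  E           1.641    0.1856
  solve Keq expr → x = 0; check Q = 0.1131
Then add 0.07121 M of B.
Step 3:
                  M         B
  I           1.641    0.2568
  C         0.06397  -0.06397
  E           1.705    0.1929
  solve Keq expr → x = -0.06397; check Q = 0.1131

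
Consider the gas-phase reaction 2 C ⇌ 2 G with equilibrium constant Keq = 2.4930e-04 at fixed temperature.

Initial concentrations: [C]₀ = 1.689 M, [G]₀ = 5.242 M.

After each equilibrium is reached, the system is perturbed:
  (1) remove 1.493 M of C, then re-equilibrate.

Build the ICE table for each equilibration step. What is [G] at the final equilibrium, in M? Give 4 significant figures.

Q₀ = 9.632 vs Keq = 2.4930e-04 ⇒ Q>K, reverse
Step 1:
                  C         G
  init        1.689     5.242
  Δ           5.134    -5.134
  eq          6.823    0.1077
  solve Keq expr → x = -2.567; check Q = 2.4930e-04
Then remove 1.493 M of C.
Step 2:
                  C         G
  init         5.33    0.1077
  Δ         0.02321  -0.02321
  eq          5.353   0.08453
  solve Keq expr → x = -0.0116; check Q = 2.4930e-04

[G]_eq = 0.08453 M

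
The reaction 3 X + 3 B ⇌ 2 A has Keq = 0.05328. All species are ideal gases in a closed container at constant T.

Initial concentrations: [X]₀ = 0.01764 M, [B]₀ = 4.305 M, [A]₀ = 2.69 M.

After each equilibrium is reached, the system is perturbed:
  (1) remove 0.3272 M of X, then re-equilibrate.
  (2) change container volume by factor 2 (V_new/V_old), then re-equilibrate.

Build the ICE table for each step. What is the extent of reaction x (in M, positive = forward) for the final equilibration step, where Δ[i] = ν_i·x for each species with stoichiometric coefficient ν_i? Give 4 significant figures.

Q₀ = 1.6523e+04 vs Keq = 0.05328 ⇒ Q>K, reverse
Step 1:
                   X          B          A
  init       0.01764      4.305       2.69
  Δ           0.8381     0.8381    -0.5587
  eq          0.8557      5.143      2.131
  solve Keq expr → x = -0.2794; check Q = 0.05328
Then remove 0.3272 M of X.
Step 2:
                   X          B          A
  init        0.5285      5.143      2.131
  Δ           0.2458     0.2458    -0.1638
  eq          0.7743      5.389      1.967
  solve Keq expr → x = -0.08192; check Q = 0.05328
Then change container volume by factor 2 (V_new/V_old).
Step 3:
                   X          B          A
  init        0.3872      2.694     0.9837
  Δ           0.3402     0.3402    -0.2268
  eq          0.7273      3.035     0.7569
  solve Keq expr → x = -0.1134; check Q = 0.05328

x = -0.1134 M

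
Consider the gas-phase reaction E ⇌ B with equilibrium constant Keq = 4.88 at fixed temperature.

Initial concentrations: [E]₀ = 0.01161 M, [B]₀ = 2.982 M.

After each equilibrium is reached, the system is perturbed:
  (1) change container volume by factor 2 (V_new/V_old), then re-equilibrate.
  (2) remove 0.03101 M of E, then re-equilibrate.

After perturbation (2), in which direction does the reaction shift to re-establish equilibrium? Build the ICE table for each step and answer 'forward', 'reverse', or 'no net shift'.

Q₀ = 256.8 vs Keq = 4.88 ⇒ Q>K, reverse
Step 1:
                    E           B
  init        0.01161       2.982
  Δ            0.4975     -0.4975
  eq           0.5091       2.484
  solve Keq expr → x = -0.4975; check Q = 4.88
Then change container volume by factor 2 (V_new/V_old).
Step 2:
                    E           B
  init         0.2546       1.242
  Δ                 0           0
  eq           0.2546       1.242
  solve Keq expr → x = 0; check Q = 4.88
Then remove 0.03101 M of E.
Step 3:
                    E           B
  init         0.2235       1.242
  Δ           0.02574    -0.02574
  eq           0.2493       1.217
  solve Keq expr → x = -0.02574; check Q = 4.88

Direction: reverse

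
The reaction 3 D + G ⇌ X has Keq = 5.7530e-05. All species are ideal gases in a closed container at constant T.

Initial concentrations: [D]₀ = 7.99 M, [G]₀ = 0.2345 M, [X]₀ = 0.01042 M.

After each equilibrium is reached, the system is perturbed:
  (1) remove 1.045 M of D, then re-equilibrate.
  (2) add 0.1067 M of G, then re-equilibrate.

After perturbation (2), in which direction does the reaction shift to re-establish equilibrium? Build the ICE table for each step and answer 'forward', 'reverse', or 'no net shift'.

Direction: forward

Q₀ = 8.7113e-05 vs Keq = 5.7530e-05 ⇒ Q>K, reverse
Step 1:
                   D          G          X
  Initial       7.99     0.2345    0.01042
  Change     0.01023   0.003412  -0.003412
  Equil            8     0.2379   0.007008
  solve Keq expr → x = -0.003412; check Q = 5.7530e-05
Then remove 1.045 M of D.
Step 2:
                   D          G          X
  Initial      6.955     0.2379   0.007008
  Change    0.007031   0.002344  -0.002344
  Equil        6.962     0.2403   0.004665
  solve Keq expr → x = -0.002344; check Q = 5.7530e-05
Then add 0.1067 M of G.
Step 3:
                   D          G          X
  Initial      6.962      0.347   0.004665
  Change   -0.006045  -0.002015   0.002015
  Equil        6.956     0.3449    0.00668
  solve Keq expr → x = 0.002015; check Q = 5.7530e-05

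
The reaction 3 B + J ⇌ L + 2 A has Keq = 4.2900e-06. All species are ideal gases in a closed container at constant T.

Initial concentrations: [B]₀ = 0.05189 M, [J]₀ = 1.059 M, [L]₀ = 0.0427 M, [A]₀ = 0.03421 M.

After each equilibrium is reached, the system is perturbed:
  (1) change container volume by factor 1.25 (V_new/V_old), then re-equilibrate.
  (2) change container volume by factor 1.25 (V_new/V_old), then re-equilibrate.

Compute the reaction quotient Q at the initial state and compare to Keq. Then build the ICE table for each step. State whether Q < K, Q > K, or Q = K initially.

Q₀ = 0.3377; Q > K (proceeds reverse)

Q₀ = 0.3377 vs Keq = 4.2900e-06 ⇒ Q>K, reverse
Step 1:
                  B         J         L         A
  init      0.05189     1.059    0.0427   0.03421
  Δ         0.05066   0.01689  -0.01689  -0.03377
  eq         0.1025     1.076   0.02581 4.3910e-04
  solve Keq expr → x = -0.01689; check Q = 4.2900e-06
Then change container volume by factor 1.25 (V_new/V_old).
Step 2:
                  B         J         L         A
  init      0.08204    0.8607   0.02065 3.5128e-04
  Δ       5.4940e-05 1.8313e-05 -1.8313e-05 -3.6627e-05
  eq        0.08209    0.8607   0.02063 3.1465e-04
  solve Keq expr → x = -1.8313e-05; check Q = 4.2900e-06
Then change container volume by factor 1.25 (V_new/V_old).
Step 3:
                  B         J         L         A
  init      0.06567    0.6886   0.01651 2.5172e-04
  Δ       3.9420e-05 1.3140e-05 -1.3140e-05 -2.6280e-05
  eq        0.06571    0.6886   0.01649 2.2544e-04
  solve Keq expr → x = -1.3140e-05; check Q = 4.2900e-06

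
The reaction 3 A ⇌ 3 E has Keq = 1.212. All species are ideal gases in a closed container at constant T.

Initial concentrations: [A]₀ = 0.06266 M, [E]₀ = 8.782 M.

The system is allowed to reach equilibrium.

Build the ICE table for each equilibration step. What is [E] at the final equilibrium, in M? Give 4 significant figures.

[E]_eq = 4.564 M

Q₀ = 2.7530e+06 vs Keq = 1.212 ⇒ Q>K, reverse
Step 1:
                  A         E
  Initial   0.06266     8.782
  Change      4.218    -4.218
  Equil       4.281     4.564
  solve Keq expr → x = -1.406; check Q = 1.212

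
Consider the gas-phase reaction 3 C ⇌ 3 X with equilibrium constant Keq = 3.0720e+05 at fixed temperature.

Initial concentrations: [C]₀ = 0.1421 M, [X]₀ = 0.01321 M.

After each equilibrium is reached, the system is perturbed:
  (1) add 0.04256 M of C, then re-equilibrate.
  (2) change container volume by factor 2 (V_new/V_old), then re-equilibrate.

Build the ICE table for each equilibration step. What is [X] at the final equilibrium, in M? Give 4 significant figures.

Q₀ = 8.0339e-04 vs Keq = 3.0720e+05 ⇒ Q<K, forward
Step 1:
                  C         X
  Initial    0.1421   0.01321
  Change    -0.1398    0.1398
  Equil    0.002268     0.153
  solve Keq expr → x = 0.04661; check Q = 3.0720e+05
Then add 0.04256 M of C.
Step 2:
                  C         X
  Initial   0.04483     0.153
  Change   -0.04194   0.04194
  Equil     0.00289     0.195
  solve Keq expr → x = 0.01398; check Q = 3.0720e+05
Then change container volume by factor 2 (V_new/V_old).
Step 3:
                  C         X
  Initial  0.001445   0.09749
  Change          0         0
  Equil    0.001445   0.09749
  solve Keq expr → x = 0; check Q = 3.0720e+05

[X]_eq = 0.09749 M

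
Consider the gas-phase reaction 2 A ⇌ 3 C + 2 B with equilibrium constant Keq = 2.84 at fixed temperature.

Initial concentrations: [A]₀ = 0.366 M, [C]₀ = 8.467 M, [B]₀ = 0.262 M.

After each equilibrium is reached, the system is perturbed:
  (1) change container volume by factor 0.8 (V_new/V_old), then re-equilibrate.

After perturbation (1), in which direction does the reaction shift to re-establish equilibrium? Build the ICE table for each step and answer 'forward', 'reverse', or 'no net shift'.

Q₀ = 311 vs Keq = 2.84 ⇒ Q>K, reverse
Step 1:
                    A           C           B
  I             0.366       8.467       0.262
  C            0.2195     -0.3292     -0.2195
  E            0.5855       8.138      0.0425
  solve Keq expr → x = -0.1097; check Q = 2.84
Then change container volume by factor 0.8 (V_new/V_old).
Step 2:
                    A           C           B
  I            0.7319       10.17     0.05313
  C           0.01425    -0.02138    -0.01425
  E            0.7461       10.15     0.03888
  solve Keq expr → x = -0.007125; check Q = 2.84

Direction: reverse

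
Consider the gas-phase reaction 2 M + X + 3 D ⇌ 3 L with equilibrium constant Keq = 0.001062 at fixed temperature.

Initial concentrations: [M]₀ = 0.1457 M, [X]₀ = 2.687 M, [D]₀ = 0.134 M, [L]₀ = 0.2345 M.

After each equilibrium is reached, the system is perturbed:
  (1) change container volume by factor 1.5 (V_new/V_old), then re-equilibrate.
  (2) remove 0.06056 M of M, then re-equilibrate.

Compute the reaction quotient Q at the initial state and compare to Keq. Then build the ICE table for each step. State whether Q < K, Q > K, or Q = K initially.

Q₀ = 93.96 vs Keq = 0.001062 ⇒ Q>K, reverse
Step 1:
                    M           X           D           L
  Initial      0.1457       2.687       0.134      0.2345
  Change       0.1419     0.07096      0.2129     -0.2129
  Equil        0.2876       2.758      0.3469     0.02162
  solve Keq expr → x = -0.07096; check Q = 0.001062
Then change container volume by factor 1.5 (V_new/V_old).
Step 2:
                    M           X           D           L
  Initial      0.1917       1.839      0.2313     0.01442
  Change     0.003009    0.001504    0.004513   -0.004513
  Equil        0.1948        1.84      0.2358    0.009904
  solve Keq expr → x = -0.001504; check Q = 0.001062
Then remove 0.06056 M of M.
Step 3:
                    M           X           D           L
  Initial      0.1342        1.84      0.2358    0.009904
  Change     0.001371  6.8540e-04    0.002056   -0.002056
  Equil        0.1356       1.841      0.2378    0.007847
  solve Keq expr → x = -6.8540e-04; check Q = 0.001062

Q₀ = 93.96; Q > K (proceeds reverse)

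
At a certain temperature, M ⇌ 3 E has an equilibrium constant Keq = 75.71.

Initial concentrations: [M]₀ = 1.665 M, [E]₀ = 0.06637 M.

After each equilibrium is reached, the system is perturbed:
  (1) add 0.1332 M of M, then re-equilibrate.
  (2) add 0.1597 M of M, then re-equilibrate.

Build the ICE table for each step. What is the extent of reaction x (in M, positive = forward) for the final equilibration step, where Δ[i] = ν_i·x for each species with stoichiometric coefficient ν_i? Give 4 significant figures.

x = 0.06085 M

Q₀ = 1.7559e-04 vs Keq = 75.71 ⇒ Q<K, forward
Step 1:
                  M         E
  Initial     1.665   0.06637
  Change     -1.126     3.377
  Equil      0.5393     3.443
  solve Keq expr → x = 1.126; check Q = 75.71
Then add 0.1332 M of M.
Step 2:
                  M         E
  Initial    0.6725     3.443
  Change   -0.05378    0.1613
  Equil      0.6187     3.605
  solve Keq expr → x = 0.05378; check Q = 75.71
Then add 0.1597 M of M.
Step 3:
                  M         E
  Initial    0.7784     3.605
  Change   -0.06085    0.1826
  Equil      0.7176     3.787
  solve Keq expr → x = 0.06085; check Q = 75.71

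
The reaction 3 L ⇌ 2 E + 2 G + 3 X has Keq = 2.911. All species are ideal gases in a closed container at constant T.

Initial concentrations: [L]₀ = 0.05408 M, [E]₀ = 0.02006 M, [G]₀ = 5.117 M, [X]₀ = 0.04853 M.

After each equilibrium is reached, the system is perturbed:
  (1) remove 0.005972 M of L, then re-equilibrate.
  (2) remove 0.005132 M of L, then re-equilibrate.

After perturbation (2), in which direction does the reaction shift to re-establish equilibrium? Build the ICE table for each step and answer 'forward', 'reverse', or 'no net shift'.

Direction: reverse

Q₀ = 0.007614 vs Keq = 2.911 ⇒ Q<K, forward
Step 1:
                   L          E          G          X
  I          0.05408    0.02006      5.117    0.04853
  C         -0.03335    0.02223    0.02223    0.03335
  E          0.02073    0.04229      5.139    0.08188
  solve Keq expr → x = 0.01112; check Q = 2.911
Then remove 0.005972 M of L.
Step 2:
                   L          E          G          X
  I          0.01476    0.04229      5.139    0.08188
  C         0.004079  -0.002719  -0.002719  -0.004079
  E          0.01884    0.03957      5.137     0.0778
  solve Keq expr → x = -0.00136; check Q = 2.911
Then remove 0.005132 M of L.
Step 3:
                   L          E          G          X
  I          0.01371    0.03957      5.137     0.0778
  C         0.003545  -0.002363  -0.002363  -0.003545
  E          0.01725    0.03721      5.134    0.07426
  solve Keq expr → x = -0.001182; check Q = 2.911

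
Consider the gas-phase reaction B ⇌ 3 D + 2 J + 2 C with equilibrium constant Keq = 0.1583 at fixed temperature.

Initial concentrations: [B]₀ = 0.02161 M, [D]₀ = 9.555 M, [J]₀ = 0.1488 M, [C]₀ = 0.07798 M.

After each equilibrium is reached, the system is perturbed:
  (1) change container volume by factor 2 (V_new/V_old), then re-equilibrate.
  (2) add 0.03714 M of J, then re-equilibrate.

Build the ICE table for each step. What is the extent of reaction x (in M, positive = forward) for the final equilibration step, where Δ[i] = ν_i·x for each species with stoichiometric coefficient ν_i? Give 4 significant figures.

x = -0.003244 M

Q₀ = 5.435 vs Keq = 0.1583 ⇒ Q>K, reverse
Step 1:
                   B          D          J          C
  I          0.02161      9.555     0.1488    0.07798
  C          0.02438   -0.07315   -0.04877   -0.04877
  E          0.04599      9.482        0.1    0.02921
  solve Keq expr → x = -0.02438; check Q = 0.1583
Then change container volume by factor 2 (V_new/V_old).
Step 2:
                   B          D          J          C
  I            0.023      4.741    0.05002    0.01461
  C         -0.01463    0.04389    0.02926    0.02926
  E         0.008368      4.785    0.07927    0.04386
  solve Keq expr → x = 0.01463; check Q = 0.1583
Then add 0.03714 M of J.
Step 3:
                   B          D          J          C
  I         0.008368      4.785     0.1164    0.04386
  C         0.003244  -0.009731  -0.006487  -0.006487
  E          0.01161      4.775     0.1099    0.03738
  solve Keq expr → x = -0.003244; check Q = 0.1583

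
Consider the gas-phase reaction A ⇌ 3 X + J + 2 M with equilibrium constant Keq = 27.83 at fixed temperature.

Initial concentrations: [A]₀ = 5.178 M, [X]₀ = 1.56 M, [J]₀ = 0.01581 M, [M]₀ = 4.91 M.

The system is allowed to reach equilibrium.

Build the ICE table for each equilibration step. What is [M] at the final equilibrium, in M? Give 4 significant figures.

[M]_eq = 5.497 M

Q₀ = 0.2795 vs Keq = 27.83 ⇒ Q<K, forward
Step 1:
                   A          X          J          M
  I            5.178       1.56    0.01581       4.91
  C          -0.2936     0.8807     0.2936     0.5871
  E            4.884      2.441     0.3094      5.497
  solve Keq expr → x = 0.2936; check Q = 27.83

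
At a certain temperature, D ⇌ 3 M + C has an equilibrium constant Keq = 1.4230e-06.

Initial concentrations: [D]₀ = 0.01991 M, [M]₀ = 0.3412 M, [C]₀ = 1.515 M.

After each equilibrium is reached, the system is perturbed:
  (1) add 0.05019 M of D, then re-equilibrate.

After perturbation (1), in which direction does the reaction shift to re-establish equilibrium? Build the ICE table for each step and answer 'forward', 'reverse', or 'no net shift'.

Direction: forward

Q₀ = 3.023 vs Keq = 1.4230e-06 ⇒ Q>K, reverse
Step 1:
                  D         M         C
  Initial   0.01991    0.3412     1.515
  Change      0.112   -0.3361    -0.112
  Equil      0.1319  0.005115     1.403
  solve Keq expr → x = -0.112; check Q = 1.4230e-06
Then add 0.05019 M of D.
Step 2:
                  D         M         C
  Initial    0.1821  0.005115     1.403
  Change  -1.9267e-04 5.7800e-04 1.9267e-04
  Equil      0.1819  0.005693     1.403
  solve Keq expr → x = 1.9267e-04; check Q = 1.4230e-06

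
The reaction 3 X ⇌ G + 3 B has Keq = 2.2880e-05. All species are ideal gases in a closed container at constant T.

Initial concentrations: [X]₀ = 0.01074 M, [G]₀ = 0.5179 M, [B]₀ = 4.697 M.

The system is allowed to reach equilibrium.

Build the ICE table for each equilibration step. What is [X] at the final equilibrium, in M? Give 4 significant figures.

[X]_eq = 1.564 M

Q₀ = 4.3321e+07 vs Keq = 2.2880e-05 ⇒ Q>K, reverse
Step 1:
                   X          G          B
  init       0.01074     0.5179      4.697
  Δ            1.554    -0.5179     -1.554
  eq           1.564 2.8208e-06      3.143
  solve Keq expr → x = -0.5179; check Q = 2.2880e-05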